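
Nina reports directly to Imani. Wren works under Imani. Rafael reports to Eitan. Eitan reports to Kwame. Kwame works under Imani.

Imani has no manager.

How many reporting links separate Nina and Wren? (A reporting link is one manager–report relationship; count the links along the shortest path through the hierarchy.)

Nina is 1 level below Imani, and Wren is 1 level below Imani (their lowest common manager). The shortest path runs up from Nina to Imani and back down to Wren: 1 + 1 = 2 links.

2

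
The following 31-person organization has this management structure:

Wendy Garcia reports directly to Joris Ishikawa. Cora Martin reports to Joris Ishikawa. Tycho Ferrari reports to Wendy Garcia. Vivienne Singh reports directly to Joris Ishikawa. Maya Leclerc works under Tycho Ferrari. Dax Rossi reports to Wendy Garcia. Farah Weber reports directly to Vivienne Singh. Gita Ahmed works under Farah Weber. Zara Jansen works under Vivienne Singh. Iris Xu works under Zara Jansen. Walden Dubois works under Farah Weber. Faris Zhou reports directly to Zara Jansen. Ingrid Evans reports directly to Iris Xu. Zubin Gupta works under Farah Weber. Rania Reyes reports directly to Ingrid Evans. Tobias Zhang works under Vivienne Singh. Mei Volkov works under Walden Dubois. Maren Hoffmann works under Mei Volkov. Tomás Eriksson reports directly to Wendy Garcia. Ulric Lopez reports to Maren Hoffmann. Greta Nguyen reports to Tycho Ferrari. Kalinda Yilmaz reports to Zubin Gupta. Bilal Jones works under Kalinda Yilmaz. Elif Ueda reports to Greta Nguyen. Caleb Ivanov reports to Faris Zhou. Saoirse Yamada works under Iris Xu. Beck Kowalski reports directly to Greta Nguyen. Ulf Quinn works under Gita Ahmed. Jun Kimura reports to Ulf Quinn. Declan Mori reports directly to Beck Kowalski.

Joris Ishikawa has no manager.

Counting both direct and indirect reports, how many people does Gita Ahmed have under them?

Gita Ahmed directly manages Ulf Quinn. Under Ulf Quinn: Jun Kimura (1). That's 2 in total.

2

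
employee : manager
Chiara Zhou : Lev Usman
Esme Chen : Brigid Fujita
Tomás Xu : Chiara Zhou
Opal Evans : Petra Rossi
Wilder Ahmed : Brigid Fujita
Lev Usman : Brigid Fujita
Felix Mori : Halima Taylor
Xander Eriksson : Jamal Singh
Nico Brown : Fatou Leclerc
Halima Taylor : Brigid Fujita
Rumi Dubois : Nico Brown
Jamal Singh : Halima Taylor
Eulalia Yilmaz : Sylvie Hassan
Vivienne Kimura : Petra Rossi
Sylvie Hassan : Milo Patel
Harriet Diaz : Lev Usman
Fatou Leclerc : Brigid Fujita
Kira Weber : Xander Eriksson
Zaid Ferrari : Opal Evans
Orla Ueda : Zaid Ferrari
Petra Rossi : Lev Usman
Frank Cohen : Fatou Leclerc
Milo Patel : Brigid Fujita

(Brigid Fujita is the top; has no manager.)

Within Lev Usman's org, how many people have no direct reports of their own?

The people in Lev Usman's organization with no one reporting to them are Harriet Diaz, Tomás Xu, Orla Ueda, Vivienne Kimura. That is 4.

4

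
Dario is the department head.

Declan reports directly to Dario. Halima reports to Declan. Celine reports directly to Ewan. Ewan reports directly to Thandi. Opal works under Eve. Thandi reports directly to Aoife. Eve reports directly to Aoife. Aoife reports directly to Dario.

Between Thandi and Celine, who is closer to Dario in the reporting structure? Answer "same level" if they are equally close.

Thandi

Thandi is 2 levels below Dario; Celine is 4. Thandi is higher.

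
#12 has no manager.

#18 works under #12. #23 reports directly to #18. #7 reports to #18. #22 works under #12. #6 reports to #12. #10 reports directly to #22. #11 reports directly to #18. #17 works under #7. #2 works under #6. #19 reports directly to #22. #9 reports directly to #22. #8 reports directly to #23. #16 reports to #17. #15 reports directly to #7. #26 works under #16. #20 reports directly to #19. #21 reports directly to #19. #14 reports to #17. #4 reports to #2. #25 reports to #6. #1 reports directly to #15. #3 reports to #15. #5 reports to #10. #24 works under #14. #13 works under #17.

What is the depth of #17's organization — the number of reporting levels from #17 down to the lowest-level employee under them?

The longest chain under #17 runs #17 → #14 → #24, which is 2 levels below #17.

2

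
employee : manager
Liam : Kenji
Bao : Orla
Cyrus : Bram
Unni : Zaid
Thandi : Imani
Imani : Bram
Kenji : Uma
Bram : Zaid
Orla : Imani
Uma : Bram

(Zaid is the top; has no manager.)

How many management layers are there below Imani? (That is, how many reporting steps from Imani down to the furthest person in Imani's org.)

2

The longest chain under Imani runs Imani → Orla → Bao, which is 2 levels below Imani.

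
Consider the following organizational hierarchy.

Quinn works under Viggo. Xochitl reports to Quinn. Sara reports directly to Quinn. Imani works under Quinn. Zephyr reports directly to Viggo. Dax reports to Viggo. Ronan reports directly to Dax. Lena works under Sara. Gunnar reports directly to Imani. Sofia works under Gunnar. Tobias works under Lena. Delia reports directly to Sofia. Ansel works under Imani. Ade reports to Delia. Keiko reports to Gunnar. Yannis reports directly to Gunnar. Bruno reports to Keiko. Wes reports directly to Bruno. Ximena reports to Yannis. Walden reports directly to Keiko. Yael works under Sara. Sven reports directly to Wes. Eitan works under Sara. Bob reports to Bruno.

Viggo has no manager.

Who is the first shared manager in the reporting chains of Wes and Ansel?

Wes's chain of managers is Bruno, Keiko, Gunnar, Imani, Quinn, Viggo. Ansel's chain of managers is Imani, Quinn, Viggo. The first manager that appears in both chains is Imani.

Imani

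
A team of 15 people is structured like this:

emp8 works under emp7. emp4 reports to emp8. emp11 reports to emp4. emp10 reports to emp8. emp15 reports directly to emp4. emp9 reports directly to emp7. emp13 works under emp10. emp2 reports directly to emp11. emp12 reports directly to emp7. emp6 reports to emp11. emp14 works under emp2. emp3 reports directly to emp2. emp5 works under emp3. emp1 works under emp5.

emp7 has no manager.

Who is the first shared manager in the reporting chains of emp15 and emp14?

emp15's chain of managers is emp4, emp8, emp7. emp14's chain of managers is emp2, emp11, emp4, emp8, emp7. The first manager that appears in both chains is emp4.

emp4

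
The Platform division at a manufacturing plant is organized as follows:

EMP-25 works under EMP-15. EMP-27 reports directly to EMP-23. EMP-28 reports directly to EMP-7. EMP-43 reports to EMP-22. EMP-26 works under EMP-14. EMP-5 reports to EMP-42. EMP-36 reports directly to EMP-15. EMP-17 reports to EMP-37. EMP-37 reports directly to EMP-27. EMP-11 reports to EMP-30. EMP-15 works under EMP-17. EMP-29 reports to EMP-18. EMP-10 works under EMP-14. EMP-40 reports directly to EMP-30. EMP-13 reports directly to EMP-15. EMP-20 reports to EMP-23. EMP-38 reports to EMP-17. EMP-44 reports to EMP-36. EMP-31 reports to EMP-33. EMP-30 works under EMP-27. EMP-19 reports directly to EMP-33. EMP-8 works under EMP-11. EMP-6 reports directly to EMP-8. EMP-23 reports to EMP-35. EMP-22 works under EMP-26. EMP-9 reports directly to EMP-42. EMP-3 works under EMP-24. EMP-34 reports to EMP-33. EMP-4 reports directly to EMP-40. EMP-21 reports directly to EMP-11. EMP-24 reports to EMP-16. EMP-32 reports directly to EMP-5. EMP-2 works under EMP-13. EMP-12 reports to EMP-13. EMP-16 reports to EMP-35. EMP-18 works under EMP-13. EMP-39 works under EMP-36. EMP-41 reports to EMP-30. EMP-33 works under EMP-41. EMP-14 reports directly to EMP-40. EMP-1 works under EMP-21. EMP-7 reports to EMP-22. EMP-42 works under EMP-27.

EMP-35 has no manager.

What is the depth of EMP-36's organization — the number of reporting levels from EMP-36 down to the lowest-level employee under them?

The longest chain under EMP-36 runs EMP-36 → EMP-39, which is 1 level below EMP-36.

1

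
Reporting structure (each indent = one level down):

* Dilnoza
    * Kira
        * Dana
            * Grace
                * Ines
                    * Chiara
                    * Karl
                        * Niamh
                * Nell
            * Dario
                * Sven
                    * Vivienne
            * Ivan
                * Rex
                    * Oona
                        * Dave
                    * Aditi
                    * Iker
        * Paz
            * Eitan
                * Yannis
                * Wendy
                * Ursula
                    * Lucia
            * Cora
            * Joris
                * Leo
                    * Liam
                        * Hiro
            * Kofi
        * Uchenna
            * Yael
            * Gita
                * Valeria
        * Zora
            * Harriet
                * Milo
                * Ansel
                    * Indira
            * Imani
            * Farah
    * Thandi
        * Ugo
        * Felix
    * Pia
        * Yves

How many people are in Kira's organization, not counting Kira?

Kira directly manages Dana, Paz, Uchenna, Zora. Under Dana: Ivan, Rex, Iker, Aditi, Oona, Dave, Dario, Sven, Vivienne, Grace, Nell, Ines, Karl, Niamh, Chiara (15). Under Paz: Kofi, Joris, Leo, Liam, Hiro, Cora, Eitan, Ursula, Lucia, Wendy, Yannis (11). Under Uchenna: Gita, Valeria, Yael (3). Under Zora: Farah, Imani, Harriet, Ansel, Indira, Milo (6). So Kira's organization is 4 direct reports plus everyone under them: 16 + 12 + 4 + 7 = 39.

39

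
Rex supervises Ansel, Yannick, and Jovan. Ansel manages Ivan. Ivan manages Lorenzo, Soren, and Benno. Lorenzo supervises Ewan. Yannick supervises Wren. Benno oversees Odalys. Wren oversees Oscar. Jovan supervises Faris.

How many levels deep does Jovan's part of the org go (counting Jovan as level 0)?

1

The longest chain under Jovan runs Jovan → Faris, which is 1 level below Jovan.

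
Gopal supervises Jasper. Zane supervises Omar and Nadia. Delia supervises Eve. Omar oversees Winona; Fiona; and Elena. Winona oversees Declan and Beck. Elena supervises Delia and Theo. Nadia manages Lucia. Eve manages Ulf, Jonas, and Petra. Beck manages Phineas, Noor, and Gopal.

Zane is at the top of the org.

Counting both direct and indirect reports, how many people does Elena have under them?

Elena directly manages Delia, Theo. Under Delia: Eve, Petra, Jonas, Ulf (4). Theo has no reports. So Elena's organization is 2 direct reports plus everyone under them: 5 + 1 = 6.

6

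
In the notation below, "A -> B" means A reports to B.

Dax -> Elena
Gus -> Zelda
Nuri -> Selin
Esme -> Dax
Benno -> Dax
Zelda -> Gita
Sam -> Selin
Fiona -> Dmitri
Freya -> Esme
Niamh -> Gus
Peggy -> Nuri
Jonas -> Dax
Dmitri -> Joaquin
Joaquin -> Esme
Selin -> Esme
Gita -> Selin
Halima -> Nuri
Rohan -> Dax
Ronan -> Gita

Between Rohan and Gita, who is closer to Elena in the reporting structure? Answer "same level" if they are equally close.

Rohan is 2 levels below Elena; Gita is 4. Rohan is higher.

Rohan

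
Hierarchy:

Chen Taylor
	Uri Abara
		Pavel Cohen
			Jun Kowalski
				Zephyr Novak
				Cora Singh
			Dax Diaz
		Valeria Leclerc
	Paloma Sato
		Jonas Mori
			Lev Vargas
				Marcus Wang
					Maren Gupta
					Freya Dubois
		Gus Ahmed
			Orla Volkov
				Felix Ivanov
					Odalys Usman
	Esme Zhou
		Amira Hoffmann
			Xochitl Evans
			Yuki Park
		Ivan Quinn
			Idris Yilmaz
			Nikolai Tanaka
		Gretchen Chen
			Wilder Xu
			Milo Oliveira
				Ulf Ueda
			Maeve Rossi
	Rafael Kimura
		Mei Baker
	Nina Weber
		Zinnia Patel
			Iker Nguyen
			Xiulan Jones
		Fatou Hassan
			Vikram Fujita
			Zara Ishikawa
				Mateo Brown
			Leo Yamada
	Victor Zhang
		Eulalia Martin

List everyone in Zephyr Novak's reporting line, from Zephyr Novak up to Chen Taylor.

Zephyr Novak -> Jun Kowalski -> Pavel Cohen -> Uri Abara -> Chen Taylor

Zephyr Novak reports to Jun Kowalski. Jun Kowalski reports to Pavel Cohen. Pavel Cohen reports to Uri Abara. Uri Abara reports to Chen Taylor. Chen Taylor is at the top.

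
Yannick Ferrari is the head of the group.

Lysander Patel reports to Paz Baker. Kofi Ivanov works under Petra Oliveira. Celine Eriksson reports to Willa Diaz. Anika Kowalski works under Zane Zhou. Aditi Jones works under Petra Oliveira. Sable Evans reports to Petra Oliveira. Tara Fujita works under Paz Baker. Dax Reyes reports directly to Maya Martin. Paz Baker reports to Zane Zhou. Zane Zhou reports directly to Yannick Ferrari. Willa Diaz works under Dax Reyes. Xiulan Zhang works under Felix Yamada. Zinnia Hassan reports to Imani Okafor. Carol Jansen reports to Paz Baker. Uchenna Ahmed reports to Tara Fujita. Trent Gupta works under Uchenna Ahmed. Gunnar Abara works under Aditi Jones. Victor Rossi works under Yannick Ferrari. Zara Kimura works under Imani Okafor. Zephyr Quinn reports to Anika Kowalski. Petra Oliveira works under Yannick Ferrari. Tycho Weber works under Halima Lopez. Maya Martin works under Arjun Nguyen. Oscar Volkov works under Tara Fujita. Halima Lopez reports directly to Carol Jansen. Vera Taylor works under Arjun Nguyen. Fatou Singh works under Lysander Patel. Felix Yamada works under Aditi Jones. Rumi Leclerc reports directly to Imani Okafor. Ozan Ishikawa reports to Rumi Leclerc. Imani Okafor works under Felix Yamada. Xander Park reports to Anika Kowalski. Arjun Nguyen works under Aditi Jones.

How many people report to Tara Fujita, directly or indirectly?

3

Tara Fujita directly manages Uchenna Ahmed, Oscar Volkov. Under Uchenna Ahmed: Trent Gupta (1). Oscar Volkov has no reports. So Tara Fujita's organization is 2 direct reports plus everyone under them: 2 + 1 = 3.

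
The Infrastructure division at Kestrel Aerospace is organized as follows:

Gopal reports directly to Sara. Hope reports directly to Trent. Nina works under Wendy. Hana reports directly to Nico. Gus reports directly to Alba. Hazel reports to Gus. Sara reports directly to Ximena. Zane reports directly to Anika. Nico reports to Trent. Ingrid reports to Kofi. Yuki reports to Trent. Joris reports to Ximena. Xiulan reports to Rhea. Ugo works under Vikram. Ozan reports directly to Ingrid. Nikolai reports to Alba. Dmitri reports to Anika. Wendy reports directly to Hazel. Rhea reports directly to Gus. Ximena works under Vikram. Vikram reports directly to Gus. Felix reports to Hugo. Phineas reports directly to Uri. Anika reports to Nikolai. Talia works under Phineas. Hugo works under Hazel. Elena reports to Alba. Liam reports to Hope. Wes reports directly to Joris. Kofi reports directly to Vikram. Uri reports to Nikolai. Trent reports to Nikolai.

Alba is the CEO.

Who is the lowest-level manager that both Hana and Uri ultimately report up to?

Nikolai

Hana's chain of managers is Nico, Trent, Nikolai, Alba. Uri's chain of managers is Nikolai, Alba. The first manager that appears in both chains is Nikolai.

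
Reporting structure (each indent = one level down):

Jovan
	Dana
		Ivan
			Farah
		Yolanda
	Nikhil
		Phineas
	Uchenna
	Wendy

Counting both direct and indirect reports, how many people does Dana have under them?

3

Dana directly manages Ivan, Yolanda. Under Ivan: Farah (1). Yolanda has no reports. So Dana's organization is 2 direct reports plus everyone under them: 2 + 1 = 3.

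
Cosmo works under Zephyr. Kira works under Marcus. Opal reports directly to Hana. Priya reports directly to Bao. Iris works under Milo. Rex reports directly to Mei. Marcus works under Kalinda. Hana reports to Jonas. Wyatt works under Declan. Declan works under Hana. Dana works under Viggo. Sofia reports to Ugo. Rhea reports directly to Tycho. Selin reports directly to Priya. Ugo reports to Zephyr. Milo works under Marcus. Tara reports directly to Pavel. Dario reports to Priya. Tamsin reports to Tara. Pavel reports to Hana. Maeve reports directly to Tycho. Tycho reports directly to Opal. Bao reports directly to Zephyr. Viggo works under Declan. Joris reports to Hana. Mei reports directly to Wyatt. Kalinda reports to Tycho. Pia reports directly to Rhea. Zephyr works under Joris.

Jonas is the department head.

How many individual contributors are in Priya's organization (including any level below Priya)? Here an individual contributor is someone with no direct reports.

The people in Priya's organization with no one reporting to them are Dario, Selin. That is 2.

2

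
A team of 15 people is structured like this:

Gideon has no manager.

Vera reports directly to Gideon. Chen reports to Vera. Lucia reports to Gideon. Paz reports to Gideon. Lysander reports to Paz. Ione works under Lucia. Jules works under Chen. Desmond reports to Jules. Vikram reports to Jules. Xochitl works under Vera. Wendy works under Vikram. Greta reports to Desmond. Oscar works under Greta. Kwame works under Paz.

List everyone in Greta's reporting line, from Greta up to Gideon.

Greta reports to Desmond. Desmond reports to Jules. Jules reports to Chen. Chen reports to Vera. Vera reports to Gideon. Gideon is at the top.

Greta -> Desmond -> Jules -> Chen -> Vera -> Gideon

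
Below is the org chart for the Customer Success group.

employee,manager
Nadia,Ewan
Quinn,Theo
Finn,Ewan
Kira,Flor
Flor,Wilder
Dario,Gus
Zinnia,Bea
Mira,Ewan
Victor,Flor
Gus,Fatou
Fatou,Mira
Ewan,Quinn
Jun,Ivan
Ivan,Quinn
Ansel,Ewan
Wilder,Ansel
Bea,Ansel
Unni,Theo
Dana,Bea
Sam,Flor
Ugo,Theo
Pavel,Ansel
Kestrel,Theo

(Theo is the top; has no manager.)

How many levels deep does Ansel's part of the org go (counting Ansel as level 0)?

The longest chain under Ansel runs Ansel → Wilder → Flor → Victor, which is 3 levels below Ansel.

3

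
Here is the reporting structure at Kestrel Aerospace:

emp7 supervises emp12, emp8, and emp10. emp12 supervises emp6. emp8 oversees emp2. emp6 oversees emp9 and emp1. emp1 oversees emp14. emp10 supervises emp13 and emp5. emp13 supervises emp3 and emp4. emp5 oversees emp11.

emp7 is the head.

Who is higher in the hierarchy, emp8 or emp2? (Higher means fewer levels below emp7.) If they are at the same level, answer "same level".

emp8

emp8 is 1 level below emp7; emp2 is 2. emp8 is higher.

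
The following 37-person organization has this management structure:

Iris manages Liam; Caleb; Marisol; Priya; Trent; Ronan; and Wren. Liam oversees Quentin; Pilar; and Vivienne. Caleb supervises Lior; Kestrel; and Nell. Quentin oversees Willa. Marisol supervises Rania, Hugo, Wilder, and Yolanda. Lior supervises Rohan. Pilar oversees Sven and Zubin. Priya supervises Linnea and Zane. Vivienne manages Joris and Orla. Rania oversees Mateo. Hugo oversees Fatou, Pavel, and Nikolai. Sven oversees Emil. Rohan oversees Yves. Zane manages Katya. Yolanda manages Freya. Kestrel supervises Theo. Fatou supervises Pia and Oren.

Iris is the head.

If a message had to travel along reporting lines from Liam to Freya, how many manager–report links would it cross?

4

Liam is 1 level below Iris, and Freya is 3 levels below Iris (their lowest common manager). The shortest path runs up from Liam to Iris and back down to Freya: 1 + 3 = 4 links.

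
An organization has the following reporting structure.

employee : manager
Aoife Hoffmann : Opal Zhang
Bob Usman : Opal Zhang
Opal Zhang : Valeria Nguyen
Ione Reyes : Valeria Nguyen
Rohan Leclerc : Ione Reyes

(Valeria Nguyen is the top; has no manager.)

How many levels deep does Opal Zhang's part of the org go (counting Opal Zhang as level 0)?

1

The longest chain under Opal Zhang runs Opal Zhang → Aoife Hoffmann, which is 1 level below Opal Zhang.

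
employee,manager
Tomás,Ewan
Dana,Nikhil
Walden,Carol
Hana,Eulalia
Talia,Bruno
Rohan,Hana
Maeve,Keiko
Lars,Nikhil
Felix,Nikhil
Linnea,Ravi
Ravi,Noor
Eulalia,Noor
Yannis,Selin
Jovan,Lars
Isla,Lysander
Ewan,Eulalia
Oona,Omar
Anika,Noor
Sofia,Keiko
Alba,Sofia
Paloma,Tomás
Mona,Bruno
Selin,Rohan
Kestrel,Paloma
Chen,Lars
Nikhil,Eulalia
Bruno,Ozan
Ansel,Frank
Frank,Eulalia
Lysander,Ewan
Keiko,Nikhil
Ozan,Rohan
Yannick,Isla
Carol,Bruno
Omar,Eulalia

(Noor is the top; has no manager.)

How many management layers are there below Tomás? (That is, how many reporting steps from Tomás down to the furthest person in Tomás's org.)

The longest chain under Tomás runs Tomás → Paloma → Kestrel, which is 2 levels below Tomás.

2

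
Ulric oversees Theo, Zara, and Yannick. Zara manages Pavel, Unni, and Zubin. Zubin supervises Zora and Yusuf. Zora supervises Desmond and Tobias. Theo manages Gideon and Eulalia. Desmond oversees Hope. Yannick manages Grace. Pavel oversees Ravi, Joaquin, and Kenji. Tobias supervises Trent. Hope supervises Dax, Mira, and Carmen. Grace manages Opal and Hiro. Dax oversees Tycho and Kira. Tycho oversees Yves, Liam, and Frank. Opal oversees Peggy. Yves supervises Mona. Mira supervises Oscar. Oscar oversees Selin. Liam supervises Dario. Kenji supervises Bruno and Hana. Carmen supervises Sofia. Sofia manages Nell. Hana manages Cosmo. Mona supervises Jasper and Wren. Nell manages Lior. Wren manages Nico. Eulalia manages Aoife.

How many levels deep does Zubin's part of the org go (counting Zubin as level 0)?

9

The longest chain under Zubin runs Zubin → Zora → Desmond → Hope → Dax → Tycho → Yves → Mona → Wren → Nico, which is 9 levels below Zubin.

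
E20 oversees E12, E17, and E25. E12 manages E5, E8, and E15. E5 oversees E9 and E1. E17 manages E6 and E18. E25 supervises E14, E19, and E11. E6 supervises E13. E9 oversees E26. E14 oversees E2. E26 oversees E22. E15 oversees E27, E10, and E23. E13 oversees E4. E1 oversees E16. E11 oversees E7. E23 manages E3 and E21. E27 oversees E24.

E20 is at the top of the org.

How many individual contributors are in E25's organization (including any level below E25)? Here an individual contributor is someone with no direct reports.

3

The people in E25's organization with no one reporting to them are E7, E19, E2. That is 3.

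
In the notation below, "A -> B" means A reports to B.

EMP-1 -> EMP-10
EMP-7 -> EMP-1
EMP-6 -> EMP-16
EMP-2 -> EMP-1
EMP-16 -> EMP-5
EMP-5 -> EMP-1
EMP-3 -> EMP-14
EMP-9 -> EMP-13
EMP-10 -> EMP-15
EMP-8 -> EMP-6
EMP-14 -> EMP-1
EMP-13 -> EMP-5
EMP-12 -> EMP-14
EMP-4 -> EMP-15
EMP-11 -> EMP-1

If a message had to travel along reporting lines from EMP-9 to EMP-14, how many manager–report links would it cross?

EMP-9 is 3 levels below EMP-1, and EMP-14 is 1 level below EMP-1 (their lowest common manager). The shortest path runs up from EMP-9 to EMP-1 and back down to EMP-14: 3 + 1 = 4 links.

4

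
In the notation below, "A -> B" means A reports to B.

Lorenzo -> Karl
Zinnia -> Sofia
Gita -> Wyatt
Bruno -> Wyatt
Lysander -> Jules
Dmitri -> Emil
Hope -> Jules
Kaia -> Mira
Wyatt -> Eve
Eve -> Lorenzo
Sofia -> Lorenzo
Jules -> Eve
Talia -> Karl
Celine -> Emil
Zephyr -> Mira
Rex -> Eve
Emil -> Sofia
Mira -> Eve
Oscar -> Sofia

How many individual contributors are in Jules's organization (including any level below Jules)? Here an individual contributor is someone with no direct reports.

The people in Jules's organization with no one reporting to them are Hope, Lysander. That is 2.

2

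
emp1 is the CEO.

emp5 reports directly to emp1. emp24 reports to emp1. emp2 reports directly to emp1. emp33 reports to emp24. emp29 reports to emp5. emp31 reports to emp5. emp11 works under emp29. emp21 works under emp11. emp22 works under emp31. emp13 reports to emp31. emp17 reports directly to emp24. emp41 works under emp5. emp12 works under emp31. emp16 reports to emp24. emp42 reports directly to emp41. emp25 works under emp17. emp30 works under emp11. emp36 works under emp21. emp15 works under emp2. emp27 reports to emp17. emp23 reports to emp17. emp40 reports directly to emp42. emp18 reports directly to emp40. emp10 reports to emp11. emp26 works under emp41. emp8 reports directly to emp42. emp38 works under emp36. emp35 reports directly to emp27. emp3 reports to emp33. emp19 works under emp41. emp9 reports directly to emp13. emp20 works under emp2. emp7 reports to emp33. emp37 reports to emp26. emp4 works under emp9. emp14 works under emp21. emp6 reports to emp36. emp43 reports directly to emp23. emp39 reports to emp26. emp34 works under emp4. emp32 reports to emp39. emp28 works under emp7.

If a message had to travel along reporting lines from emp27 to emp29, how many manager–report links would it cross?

emp27 is 3 levels below emp1, and emp29 is 2 levels below emp1 (their lowest common manager). The shortest path runs up from emp27 to emp1 and back down to emp29: 3 + 2 = 5 links.

5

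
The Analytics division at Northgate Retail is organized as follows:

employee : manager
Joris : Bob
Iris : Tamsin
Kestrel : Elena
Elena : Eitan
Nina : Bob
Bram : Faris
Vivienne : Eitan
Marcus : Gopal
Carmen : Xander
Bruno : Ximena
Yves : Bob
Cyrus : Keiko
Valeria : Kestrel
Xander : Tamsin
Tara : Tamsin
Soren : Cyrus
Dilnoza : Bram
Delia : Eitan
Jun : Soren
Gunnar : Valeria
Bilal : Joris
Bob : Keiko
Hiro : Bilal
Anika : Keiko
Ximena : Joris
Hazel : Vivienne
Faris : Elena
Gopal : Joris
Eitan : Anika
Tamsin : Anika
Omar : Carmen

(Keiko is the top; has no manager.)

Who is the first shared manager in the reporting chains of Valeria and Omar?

Anika

Valeria's chain of managers is Kestrel, Elena, Eitan, Anika, Keiko. Omar's chain of managers is Carmen, Xander, Tamsin, Anika, Keiko. The first manager that appears in both chains is Anika.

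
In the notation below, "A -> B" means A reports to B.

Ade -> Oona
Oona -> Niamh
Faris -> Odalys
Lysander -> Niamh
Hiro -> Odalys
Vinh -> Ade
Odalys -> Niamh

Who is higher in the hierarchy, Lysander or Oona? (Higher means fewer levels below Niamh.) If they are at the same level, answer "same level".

Both Lysander and Oona are 1 level below Niamh.

same level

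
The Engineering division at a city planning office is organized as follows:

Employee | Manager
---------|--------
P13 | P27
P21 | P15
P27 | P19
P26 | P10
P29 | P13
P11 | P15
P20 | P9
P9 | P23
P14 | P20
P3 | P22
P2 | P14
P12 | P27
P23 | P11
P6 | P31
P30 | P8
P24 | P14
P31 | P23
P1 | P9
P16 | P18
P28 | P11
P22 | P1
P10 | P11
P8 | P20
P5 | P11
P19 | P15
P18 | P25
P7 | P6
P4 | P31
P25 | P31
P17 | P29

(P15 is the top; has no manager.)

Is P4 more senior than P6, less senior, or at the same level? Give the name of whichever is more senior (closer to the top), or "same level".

same level

Both P4 and P6 are 4 levels below P15.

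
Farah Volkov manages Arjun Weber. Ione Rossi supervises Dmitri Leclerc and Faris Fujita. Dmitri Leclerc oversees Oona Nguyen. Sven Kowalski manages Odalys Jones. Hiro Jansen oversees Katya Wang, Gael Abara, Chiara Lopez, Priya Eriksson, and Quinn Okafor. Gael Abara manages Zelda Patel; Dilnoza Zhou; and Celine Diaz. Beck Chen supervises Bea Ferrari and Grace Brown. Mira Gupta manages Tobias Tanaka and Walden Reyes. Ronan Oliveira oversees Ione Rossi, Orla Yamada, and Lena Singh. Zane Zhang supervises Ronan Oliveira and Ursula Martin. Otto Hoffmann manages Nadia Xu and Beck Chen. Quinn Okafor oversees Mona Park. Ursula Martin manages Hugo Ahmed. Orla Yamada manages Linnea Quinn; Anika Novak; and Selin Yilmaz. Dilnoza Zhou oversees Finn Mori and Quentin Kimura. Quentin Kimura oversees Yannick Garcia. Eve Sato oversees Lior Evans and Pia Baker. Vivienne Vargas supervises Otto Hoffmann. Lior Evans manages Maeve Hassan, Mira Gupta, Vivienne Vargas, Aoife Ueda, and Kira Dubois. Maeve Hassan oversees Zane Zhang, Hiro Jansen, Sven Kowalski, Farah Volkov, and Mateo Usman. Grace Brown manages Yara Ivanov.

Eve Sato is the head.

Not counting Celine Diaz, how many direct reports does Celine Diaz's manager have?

2

Celine Diaz reports to Gael Abara. Gael Abara's other direct reports are Dilnoza Zhou, Zelda Patel — 2 peers.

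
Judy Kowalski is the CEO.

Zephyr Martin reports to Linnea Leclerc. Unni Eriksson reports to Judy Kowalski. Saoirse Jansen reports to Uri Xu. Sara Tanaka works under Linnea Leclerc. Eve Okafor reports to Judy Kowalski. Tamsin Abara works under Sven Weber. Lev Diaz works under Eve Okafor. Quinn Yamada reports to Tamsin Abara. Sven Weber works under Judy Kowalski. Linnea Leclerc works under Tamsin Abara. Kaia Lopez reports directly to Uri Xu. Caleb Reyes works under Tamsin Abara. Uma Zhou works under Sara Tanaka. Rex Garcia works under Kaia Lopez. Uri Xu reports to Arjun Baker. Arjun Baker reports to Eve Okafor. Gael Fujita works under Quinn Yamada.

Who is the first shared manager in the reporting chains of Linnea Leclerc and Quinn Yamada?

Linnea Leclerc's chain of managers is Tamsin Abara, Sven Weber, Judy Kowalski. Quinn Yamada's chain of managers is Tamsin Abara, Sven Weber, Judy Kowalski. The first manager that appears in both chains is Tamsin Abara.

Tamsin Abara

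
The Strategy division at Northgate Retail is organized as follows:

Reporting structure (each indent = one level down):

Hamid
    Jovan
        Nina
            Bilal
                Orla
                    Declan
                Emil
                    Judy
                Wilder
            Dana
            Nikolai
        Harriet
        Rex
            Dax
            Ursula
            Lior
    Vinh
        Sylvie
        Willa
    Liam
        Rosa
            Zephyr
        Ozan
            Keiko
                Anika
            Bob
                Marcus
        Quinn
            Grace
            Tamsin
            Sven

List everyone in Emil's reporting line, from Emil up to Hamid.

Emil reports to Bilal. Bilal reports to Nina. Nina reports to Jovan. Jovan reports to Hamid. Hamid is at the top.

Emil -> Bilal -> Nina -> Jovan -> Hamid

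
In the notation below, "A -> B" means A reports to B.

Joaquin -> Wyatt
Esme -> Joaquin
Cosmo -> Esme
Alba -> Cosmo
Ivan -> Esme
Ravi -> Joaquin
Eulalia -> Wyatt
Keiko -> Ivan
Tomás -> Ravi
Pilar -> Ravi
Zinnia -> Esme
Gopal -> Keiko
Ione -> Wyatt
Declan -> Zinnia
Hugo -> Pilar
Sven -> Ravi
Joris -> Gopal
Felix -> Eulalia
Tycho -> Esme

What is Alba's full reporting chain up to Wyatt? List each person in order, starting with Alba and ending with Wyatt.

Alba -> Cosmo -> Esme -> Joaquin -> Wyatt

Alba reports to Cosmo. Cosmo reports to Esme. Esme reports to Joaquin. Joaquin reports to Wyatt. Wyatt is at the top.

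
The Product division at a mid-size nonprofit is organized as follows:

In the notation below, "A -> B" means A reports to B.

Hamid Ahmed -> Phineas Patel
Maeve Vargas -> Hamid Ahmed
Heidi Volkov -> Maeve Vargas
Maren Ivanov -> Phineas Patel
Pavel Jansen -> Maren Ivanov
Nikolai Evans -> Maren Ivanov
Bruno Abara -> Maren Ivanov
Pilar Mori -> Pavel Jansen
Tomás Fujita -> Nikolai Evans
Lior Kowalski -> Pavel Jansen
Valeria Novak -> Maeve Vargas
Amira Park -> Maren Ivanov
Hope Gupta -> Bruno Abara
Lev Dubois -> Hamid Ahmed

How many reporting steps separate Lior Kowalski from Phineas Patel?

3

Chain from Lior Kowalski up to Phineas Patel: Lior Kowalski → Pavel Jansen → Maren Ivanov → Phineas Patel. That is 3 steps up, so Lior Kowalski is 3 levels below Phineas Patel.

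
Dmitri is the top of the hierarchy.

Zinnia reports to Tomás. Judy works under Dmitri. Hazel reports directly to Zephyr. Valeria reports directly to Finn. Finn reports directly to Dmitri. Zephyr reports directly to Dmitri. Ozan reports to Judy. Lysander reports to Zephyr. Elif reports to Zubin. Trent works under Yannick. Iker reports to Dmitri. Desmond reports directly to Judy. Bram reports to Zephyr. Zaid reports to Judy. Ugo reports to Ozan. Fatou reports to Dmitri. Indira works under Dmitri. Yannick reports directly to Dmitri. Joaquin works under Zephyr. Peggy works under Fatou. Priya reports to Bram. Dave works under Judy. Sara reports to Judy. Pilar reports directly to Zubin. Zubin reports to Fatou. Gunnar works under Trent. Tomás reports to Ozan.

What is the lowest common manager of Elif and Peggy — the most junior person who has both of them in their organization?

Elif's chain of managers is Zubin, Fatou, Dmitri. Peggy's chain of managers is Fatou, Dmitri. The first manager that appears in both chains is Fatou.

Fatou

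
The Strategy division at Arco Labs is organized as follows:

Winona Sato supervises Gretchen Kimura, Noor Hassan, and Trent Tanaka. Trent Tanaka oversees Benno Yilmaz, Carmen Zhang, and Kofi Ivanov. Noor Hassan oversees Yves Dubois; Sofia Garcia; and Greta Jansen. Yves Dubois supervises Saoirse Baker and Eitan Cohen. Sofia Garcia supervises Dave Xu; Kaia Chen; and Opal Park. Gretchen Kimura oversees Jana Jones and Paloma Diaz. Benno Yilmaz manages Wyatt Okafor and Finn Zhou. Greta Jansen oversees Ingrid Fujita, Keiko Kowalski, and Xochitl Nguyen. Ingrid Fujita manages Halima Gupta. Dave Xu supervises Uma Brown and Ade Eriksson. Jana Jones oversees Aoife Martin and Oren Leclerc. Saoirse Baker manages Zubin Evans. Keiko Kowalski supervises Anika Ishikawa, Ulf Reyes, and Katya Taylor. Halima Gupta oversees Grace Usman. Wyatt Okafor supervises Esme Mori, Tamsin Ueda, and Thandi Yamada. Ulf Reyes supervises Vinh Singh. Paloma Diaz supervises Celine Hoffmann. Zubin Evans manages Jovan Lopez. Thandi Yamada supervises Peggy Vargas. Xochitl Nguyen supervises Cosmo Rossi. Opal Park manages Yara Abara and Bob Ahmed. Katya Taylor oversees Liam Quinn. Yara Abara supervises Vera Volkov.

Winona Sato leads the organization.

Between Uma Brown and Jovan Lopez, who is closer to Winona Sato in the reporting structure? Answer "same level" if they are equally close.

Uma Brown is 4 levels below Winona Sato; Jovan Lopez is 5. Uma Brown is higher.

Uma Brown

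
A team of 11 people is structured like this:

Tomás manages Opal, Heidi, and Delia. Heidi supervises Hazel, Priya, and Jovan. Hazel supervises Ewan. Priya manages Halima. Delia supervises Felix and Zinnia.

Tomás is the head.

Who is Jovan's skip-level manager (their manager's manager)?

Jovan reports to Heidi, and Heidi reports to Tomás. So Jovan's skip-level manager is Tomás.

Tomás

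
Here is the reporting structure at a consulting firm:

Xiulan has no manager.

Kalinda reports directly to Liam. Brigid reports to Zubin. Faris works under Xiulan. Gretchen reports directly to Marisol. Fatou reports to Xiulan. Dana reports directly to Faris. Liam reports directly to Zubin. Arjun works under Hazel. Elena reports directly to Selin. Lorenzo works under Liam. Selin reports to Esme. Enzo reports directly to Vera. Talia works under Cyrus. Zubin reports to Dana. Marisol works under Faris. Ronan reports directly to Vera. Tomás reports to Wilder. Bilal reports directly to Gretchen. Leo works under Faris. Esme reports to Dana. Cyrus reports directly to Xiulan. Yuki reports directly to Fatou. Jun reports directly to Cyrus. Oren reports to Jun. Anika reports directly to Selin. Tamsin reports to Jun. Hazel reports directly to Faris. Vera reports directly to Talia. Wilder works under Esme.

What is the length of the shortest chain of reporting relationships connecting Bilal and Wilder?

6

Bilal is 3 levels below Faris, and Wilder is 3 levels below Faris (their lowest common manager). The shortest path runs up from Bilal to Faris and back down to Wilder: 3 + 3 = 6 links.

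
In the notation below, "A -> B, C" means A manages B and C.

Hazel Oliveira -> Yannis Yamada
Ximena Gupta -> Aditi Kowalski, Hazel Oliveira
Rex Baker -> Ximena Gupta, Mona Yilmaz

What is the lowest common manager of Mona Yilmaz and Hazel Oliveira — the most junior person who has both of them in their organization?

Mona Yilmaz's chain of managers is Rex Baker. Hazel Oliveira's chain of managers is Ximena Gupta, Rex Baker. The first manager that appears in both chains is Rex Baker.

Rex Baker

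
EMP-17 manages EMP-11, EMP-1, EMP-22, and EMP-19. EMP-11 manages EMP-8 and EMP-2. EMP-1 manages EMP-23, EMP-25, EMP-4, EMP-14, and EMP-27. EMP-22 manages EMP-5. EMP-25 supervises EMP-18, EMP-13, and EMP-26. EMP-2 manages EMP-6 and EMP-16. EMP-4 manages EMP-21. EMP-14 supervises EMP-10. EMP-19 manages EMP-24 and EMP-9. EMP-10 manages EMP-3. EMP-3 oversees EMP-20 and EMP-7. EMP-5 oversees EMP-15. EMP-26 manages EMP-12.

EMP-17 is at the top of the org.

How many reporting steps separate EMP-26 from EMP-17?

3

Chain from EMP-26 up to EMP-17: EMP-26 → EMP-25 → EMP-1 → EMP-17. That is 3 steps up, so EMP-26 is 3 levels below EMP-17.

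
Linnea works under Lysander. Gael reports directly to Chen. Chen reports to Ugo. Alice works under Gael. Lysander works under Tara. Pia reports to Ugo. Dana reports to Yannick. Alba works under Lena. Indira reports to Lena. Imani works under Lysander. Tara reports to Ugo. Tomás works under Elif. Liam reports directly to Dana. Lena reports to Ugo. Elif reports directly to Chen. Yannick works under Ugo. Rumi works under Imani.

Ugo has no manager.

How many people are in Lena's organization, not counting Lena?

Lena directly manages Indira, Alba. Indira has no reports. Alba has no reports. So Lena's organization is 2 direct reports plus everyone under them: 1 + 1 = 2.

2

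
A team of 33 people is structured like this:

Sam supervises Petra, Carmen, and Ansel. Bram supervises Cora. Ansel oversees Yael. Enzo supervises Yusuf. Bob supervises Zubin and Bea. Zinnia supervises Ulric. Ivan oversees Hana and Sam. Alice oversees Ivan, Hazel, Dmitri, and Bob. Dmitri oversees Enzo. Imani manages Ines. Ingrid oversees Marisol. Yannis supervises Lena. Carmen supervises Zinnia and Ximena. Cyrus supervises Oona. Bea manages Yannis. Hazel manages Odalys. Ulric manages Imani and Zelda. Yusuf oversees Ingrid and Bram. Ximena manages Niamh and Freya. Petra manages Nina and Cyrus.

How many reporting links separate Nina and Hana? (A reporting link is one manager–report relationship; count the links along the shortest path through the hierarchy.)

4

Nina is 3 levels below Ivan, and Hana is 1 level below Ivan (their lowest common manager). The shortest path runs up from Nina to Ivan and back down to Hana: 3 + 1 = 4 links.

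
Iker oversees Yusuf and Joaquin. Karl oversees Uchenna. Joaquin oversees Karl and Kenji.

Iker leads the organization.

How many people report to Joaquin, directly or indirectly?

3

Joaquin directly manages Karl, Kenji. Under Karl: Uchenna (1). Kenji has no reports. So Joaquin's organization is 2 direct reports plus everyone under them: 2 + 1 = 3.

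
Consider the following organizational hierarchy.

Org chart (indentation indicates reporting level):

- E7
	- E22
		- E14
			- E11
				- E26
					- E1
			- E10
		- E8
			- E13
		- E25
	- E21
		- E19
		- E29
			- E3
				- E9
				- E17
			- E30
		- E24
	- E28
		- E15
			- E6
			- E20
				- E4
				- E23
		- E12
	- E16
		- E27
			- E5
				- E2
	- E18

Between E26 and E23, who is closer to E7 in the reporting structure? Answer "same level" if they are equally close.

Both E26 and E23 are 4 levels below E7.

same level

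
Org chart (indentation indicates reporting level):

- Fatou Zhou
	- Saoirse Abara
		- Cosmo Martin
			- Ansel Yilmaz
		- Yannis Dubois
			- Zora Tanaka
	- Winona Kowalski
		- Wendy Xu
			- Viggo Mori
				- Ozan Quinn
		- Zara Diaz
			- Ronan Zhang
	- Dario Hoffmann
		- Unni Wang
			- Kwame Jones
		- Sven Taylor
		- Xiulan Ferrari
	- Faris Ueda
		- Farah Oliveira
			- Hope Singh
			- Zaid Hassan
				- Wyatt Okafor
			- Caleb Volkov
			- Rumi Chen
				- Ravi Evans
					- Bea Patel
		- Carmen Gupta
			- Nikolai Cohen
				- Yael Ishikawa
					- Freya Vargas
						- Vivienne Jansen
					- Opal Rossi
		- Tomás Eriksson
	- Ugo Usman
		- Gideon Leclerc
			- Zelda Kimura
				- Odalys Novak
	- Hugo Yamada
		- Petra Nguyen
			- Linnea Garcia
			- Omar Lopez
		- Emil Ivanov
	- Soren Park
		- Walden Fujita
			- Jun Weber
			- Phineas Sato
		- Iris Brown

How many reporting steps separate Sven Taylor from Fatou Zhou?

Chain from Sven Taylor up to Fatou Zhou: Sven Taylor → Dario Hoffmann → Fatou Zhou. That is 2 steps up, so Sven Taylor is 2 levels below Fatou Zhou.

2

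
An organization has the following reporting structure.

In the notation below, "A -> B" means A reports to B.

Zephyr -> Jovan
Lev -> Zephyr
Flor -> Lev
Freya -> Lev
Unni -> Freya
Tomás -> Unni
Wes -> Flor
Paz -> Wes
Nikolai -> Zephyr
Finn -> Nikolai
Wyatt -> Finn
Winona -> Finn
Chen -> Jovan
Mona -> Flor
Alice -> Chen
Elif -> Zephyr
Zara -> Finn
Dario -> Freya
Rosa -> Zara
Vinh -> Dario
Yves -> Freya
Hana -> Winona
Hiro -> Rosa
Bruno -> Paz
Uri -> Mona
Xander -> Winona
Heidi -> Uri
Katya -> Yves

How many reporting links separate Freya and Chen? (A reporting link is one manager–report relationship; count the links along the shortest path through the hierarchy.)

4

Freya is 3 levels below Jovan, and Chen is 1 level below Jovan (their lowest common manager). The shortest path runs up from Freya to Jovan and back down to Chen: 3 + 1 = 4 links.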